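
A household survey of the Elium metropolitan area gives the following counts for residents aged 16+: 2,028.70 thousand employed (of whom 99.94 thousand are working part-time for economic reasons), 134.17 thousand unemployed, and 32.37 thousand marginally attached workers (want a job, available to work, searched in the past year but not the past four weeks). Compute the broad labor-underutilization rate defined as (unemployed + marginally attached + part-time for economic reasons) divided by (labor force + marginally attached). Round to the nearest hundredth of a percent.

Broad underutilization rate ≈ 12.14%.

Labor force = 2,028.70 + 134.17 = 2,162.87 thousand.
Numerator = 134.17 + 32.37 + 99.94 = 266.48 thousand.
Denominator = 2,162.87 + 32.37 = 2,195.24 thousand.
Broad rate = 266.48 / 2,195.24 = 12.14%.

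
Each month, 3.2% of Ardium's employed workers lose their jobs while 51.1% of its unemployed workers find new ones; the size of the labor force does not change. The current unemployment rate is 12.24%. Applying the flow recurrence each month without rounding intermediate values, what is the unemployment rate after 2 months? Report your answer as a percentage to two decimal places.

With a fixed labor force, u_{t+1} = u_t + s·(1−u_t) − f·u_t = u_t·(1−s−f) + s.
Here 1−s−f = 0.457 and s = 0.032.
u_1 = 0.122400 × 0.457 + 0.032 = 0.087937.
u_2 = 0.087937 × 0.457 + 0.032 = 0.072187.

Unemployment rate after two months ≈ 7.22%.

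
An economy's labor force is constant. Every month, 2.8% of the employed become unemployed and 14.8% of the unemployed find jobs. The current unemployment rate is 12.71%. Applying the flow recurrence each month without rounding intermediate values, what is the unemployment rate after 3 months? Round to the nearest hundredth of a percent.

Unemployment rate after three months ≈ 14.12%.

With a fixed labor force, u_{t+1} = u_t + s·(1−u_t) − f·u_t = u_t·(1−s−f) + s.
Here 1−s−f = 0.824 and s = 0.028.
u_1 = 0.127100 × 0.824 + 0.028 = 0.132730.
u_2 = 0.132730 × 0.824 + 0.028 = 0.137370.
u_3 = 0.137370 × 0.824 + 0.028 = 0.141193.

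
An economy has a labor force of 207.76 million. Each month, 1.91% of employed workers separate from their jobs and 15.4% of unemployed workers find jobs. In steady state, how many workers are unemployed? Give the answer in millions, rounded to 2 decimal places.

About 22.92 million are unemployed in steady state.

Steady-state unemployment rate u* = s/(s+f) = 1.91/(1.91+15.4) = 0.110341.
Unemployed = u* × labor force = 0.110341 × 207.76 ≈ 22.92 million.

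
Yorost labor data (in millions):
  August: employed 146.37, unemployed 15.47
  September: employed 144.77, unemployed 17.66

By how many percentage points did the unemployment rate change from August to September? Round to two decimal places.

August: labor force = 146.37 + 15.47 = 161.84; u = 15.47/161.84 = 9.56%.
September: labor force = 144.77 + 17.66 = 162.43; u = 17.66/162.43 = 10.87%.
Change = 10.87% − 9.56% = +1.31 pp.

The unemployment rate changed by +1.31 percentage points.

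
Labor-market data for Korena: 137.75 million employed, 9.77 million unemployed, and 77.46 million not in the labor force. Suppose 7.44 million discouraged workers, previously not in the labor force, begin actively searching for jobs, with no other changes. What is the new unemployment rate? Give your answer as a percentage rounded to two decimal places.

Initially, labor force = 137.75 + 9.77 = 147.52 million, so u = 9.77/147.52 = 6.62%.
After the change, unemployed and labor force both rise by 7.44 → E = 137.75, U = 17.21, labor force = 154.96 million.
New unemployment rate = 17.21 / 154.96 = 11.11%.

New unemployment rate ≈ 11.11%.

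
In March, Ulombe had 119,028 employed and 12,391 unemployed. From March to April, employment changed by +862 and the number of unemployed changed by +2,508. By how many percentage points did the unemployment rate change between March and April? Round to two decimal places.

March: labor force = 119,028 + 12,391 = 131,419; u = 12,391/131,419 = 9.43%.
April: labor force = 119,890 + 14,899 = 134,789; u = 14,899/134,789 = 11.05%.
Change = 11.05% − 9.43% = +1.62 pp.

The unemployment rate changed by +1.62 percentage points.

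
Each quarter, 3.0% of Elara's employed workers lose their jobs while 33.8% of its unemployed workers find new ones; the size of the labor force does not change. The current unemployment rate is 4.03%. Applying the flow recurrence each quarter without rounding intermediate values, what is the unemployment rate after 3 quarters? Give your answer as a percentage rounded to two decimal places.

With a fixed labor force, u_{t+1} = u_t + s·(1−u_t) − f·u_t = u_t·(1−s−f) + s.
Here 1−s−f = 0.632 and s = 0.030.
u_1 = 0.040300 × 0.632 + 0.030 = 0.055470.
u_2 = 0.055470 × 0.632 + 0.030 = 0.065057.
u_3 = 0.065057 × 0.632 + 0.030 = 0.071116.

Unemployment rate after three quarters ≈ 7.11%.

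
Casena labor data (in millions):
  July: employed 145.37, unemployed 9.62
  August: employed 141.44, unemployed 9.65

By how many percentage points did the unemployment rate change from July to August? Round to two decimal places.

The unemployment rate changed by +0.18 percentage points.

July: labor force = 145.37 + 9.62 = 154.99; u = 9.62/154.99 = 6.21%.
August: labor force = 141.44 + 9.65 = 151.09; u = 9.65/151.09 = 6.39%.
Change = 6.39% − 6.21% = +0.18 pp.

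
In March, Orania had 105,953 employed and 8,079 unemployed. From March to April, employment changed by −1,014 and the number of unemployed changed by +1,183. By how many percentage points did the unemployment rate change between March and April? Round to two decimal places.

The unemployment rate changed by +1.03 percentage points.

March: labor force = 105,953 + 8,079 = 114,032; u = 8,079/114,032 = 7.08%.
April: labor force = 104,939 + 9,262 = 114,201; u = 9,262/114,201 = 8.11%.
Change = 8.11% − 7.08% = +1.03 pp.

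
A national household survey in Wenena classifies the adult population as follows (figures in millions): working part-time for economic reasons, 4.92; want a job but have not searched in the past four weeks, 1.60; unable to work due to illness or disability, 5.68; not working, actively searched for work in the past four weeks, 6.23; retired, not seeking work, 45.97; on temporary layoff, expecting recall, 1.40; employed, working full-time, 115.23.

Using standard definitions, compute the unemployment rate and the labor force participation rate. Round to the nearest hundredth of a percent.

Employed = 4.92 + 115.23 = 120.15 million (anyone who worked, including part-time for economic reasons, counts as employed).
Unemployed = 6.23 + 1.40 = 7.63 million (jobless and actively searching, or on temporary layoff).
Labor force = 120.15 + 7.63 = 127.78 million.
Not in labor force = 1.60 + 5.68 + 45.97 = 53.25 million (those not working and not actively searching are outside the labor force — including those who want a job but have given up searching).
Civilian working-age population = 127.78 + 53.25 = 181.03 million.
Unemployment rate = 7.63 / 127.78 = 5.97%.
Labor force participation rate = 127.78 / 181.03 = 70.58%.

Unemployment rate ≈ 5.97%; labor force participation rate ≈ 70.58%.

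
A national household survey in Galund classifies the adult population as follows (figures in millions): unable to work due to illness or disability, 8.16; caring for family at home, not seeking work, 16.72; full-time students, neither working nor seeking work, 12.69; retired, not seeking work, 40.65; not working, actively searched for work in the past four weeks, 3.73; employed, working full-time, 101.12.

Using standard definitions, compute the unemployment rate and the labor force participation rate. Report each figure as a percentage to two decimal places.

Unemployment rate ≈ 3.56%; labor force participation rate ≈ 57.27%.

Employed = 101.12 million.
Unemployed = 3.73 million.
Labor force = 101.12 + 3.73 = 104.85 million.
Not in labor force = 8.16 + 16.72 + 12.69 + 40.65 = 78.22 million (those not working and not actively searching are outside the labor force).
Civilian working-age population = 104.85 + 78.22 = 183.07 million.
Unemployment rate = 3.73 / 104.85 = 3.56%.
Labor force participation rate = 104.85 / 183.07 = 57.27%.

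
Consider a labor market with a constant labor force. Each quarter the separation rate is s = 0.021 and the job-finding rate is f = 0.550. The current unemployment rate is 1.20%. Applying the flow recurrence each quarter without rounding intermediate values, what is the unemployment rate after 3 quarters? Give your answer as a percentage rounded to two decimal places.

Unemployment rate after three quarters ≈ 3.48%.

With a fixed labor force, u_{t+1} = u_t + s·(1−u_t) − f·u_t = u_t·(1−s−f) + s.
Here 1−s−f = 0.429 and s = 0.021.
u_1 = 0.012000 × 0.429 + 0.021 = 0.026148.
u_2 = 0.026148 × 0.429 + 0.021 = 0.032217.
u_3 = 0.032217 × 0.429 + 0.021 = 0.034821.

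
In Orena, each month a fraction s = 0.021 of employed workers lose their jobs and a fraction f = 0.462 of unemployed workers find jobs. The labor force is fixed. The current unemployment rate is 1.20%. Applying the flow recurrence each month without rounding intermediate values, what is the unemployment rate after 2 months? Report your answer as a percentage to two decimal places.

Unemployment rate after two months ≈ 3.51%.

With a fixed labor force, u_{t+1} = u_t + s·(1−u_t) − f·u_t = u_t·(1−s−f) + s.
Here 1−s−f = 0.517 and s = 0.021.
u_1 = 0.012000 × 0.517 + 0.021 = 0.027204.
u_2 = 0.027204 × 0.517 + 0.021 = 0.035064.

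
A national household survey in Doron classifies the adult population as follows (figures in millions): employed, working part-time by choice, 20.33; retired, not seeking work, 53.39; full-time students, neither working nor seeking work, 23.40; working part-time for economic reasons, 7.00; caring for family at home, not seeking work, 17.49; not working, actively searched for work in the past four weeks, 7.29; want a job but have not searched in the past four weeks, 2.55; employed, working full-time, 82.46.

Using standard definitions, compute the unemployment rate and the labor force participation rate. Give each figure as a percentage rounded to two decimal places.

Unemployment rate ≈ 6.23%; labor force participation rate ≈ 54.73%.

Employed = 20.33 + 7.00 + 82.46 = 109.79 million (anyone who worked, including part-time for economic reasons, counts as employed).
Unemployed = 7.29 million.
Labor force = 109.79 + 7.29 = 117.08 million.
Not in labor force = 53.39 + 23.40 + 17.49 + 2.55 = 96.83 million (those not working and not actively searching are outside the labor force — including those who want a job but have given up searching).
Civilian working-age population = 117.08 + 96.83 = 213.91 million.
Unemployment rate = 7.29 / 117.08 = 6.23%.
Labor force participation rate = 117.08 / 213.91 = 54.73%.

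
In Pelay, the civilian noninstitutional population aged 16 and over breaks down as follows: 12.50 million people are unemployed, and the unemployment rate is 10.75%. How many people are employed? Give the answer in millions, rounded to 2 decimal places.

Labor force = U / u = 12.50 / 0.1075 ≈ 116.28 million.
Employed = labor force − unemployed = 116.28 − 12.50 = 103.78 million.

About 103.78 million are employed.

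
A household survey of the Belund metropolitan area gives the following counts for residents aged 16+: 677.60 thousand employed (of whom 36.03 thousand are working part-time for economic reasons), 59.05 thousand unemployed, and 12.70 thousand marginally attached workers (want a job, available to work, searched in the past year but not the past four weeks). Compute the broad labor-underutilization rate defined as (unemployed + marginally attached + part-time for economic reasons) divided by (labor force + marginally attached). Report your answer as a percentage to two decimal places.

Labor force = 677.60 + 59.05 = 736.65 thousand.
Numerator = 59.05 + 12.70 + 36.03 = 107.78 thousand.
Denominator = 736.65 + 12.70 = 749.35 thousand.
Broad rate = 107.78 / 749.35 = 14.38%.

Broad underutilization rate ≈ 14.38%.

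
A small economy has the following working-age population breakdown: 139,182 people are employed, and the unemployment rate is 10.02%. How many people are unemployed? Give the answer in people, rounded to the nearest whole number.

About 15,499 are unemployed.

Let U be the number unemployed. The labor force is E + U, and U/(E+U) = 0.1002.
So U = 0.1002 × 139,182 / (1 − 0.1002) = 13946.04 / 0.8998 ≈ 15,499.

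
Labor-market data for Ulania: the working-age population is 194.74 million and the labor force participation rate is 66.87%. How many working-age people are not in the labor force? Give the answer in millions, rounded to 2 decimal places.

Share not in the labor force = 1 − 0.6687 = 0.3313.
Not in labor force = 0.3313 × 194.74 ≈ 64.52 million.

About 64.52 million are not in the labor force.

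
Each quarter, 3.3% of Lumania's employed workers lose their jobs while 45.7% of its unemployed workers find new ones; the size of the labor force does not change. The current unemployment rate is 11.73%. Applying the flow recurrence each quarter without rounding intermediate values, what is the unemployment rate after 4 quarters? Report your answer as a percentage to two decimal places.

Unemployment rate after four quarters ≈ 7.07%.

With a fixed labor force, u_{t+1} = u_t + s·(1−u_t) − f·u_t = u_t·(1−s−f) + s.
Here 1−s−f = 0.510 and s = 0.033.
u_1 = 0.117300 × 0.510 + 0.033 = 0.092823.
u_2 = 0.092823 × 0.510 + 0.033 = 0.080340.
u_3 = 0.080340 × 0.510 + 0.033 = 0.073973.
u_4 = 0.073973 × 0.510 + 0.033 = 0.070726.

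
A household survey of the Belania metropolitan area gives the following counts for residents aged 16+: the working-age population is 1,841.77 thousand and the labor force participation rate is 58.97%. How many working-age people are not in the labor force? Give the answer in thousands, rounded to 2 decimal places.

About 755.68 thousand are not in the labor force.

Share not in the labor force = 1 − 0.5897 = 0.4103.
Not in labor force = 0.4103 × 1,841.77 ≈ 755.68 thousand.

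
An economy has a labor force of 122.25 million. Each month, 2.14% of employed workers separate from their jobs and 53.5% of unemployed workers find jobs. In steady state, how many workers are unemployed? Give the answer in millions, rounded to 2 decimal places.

Steady-state unemployment rate u* = s/(s+f) = 2.14/(2.14+53.5) = 0.038462.
Unemployed = u* × labor force = 0.038462 × 122.25 ≈ 4.70 million.

About 4.70 million are unemployed in steady state.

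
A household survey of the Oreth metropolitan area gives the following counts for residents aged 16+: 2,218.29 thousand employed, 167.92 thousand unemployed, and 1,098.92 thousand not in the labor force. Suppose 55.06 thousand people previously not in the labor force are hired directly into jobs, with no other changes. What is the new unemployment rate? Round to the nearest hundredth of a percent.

Initially, labor force = 2,218.29 + 167.92 = 2,386.21 thousand, so u = 167.92/2,386.21 = 7.04%.
After the change, employed and labor force both rise by 55.06; unemployed unchanged → E = 2,273.35, U = 167.92, labor force = 2,441.27 thousand.
New unemployment rate = 167.92 / 2,441.27 = 6.88%.

New unemployment rate ≈ 6.88%.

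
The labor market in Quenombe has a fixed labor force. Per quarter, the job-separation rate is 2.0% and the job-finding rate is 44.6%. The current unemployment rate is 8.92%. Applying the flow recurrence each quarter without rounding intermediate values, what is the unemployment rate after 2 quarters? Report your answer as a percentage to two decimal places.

With a fixed labor force, u_{t+1} = u_t + s·(1−u_t) − f·u_t = u_t·(1−s−f) + s.
Here 1−s−f = 0.534 and s = 0.020.
u_1 = 0.089200 × 0.534 + 0.020 = 0.067633.
u_2 = 0.067633 × 0.534 + 0.020 = 0.056116.

Unemployment rate after two quarters ≈ 5.61%.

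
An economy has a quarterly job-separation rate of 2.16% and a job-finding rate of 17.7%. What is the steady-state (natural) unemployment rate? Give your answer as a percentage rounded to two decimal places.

At steady state the flows balance: s·E = f·U, so U/(E+U) = s/(s+f).
u* = 2.16 / (2.16 + 17.7) = 2.16 / 19.86 = 10.88%.

Steady-state unemployment rate ≈ 10.88%.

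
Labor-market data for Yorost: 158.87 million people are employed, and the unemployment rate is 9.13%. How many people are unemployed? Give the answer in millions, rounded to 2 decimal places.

About 15.96 million are unemployed.

Let U be the number unemployed. The labor force is E + U, and U/(E+U) = 0.0913.
So U = 0.0913 × 158.87 / (1 − 0.0913) = 14.5048 / 0.9087 ≈ 15.96 million.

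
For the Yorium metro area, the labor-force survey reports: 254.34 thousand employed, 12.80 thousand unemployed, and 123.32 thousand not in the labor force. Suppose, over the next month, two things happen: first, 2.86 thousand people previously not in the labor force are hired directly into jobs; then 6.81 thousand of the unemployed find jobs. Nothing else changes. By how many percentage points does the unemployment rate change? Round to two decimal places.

The unemployment rate changes by −2.57 percentage points.

Initially, labor force = 254.34 + 12.80 = 267.14 thousand, so u = 12.80/267.14 = 4.79%.
After the first change, employed and labor force both rise by 2.86; unemployed unchanged → E = 257.20, U = 12.80, labor force = 270.00 thousand.
After the second change, unemployed falls and employed rises by 6.81; labor force unchanged → E = 264.01, U = 5.99, labor force = 270.00 thousand.
New unemployment rate = 5.99 / 270.00 = 2.22%.
Change = 2.22% − 4.79% = −2.57 percentage points.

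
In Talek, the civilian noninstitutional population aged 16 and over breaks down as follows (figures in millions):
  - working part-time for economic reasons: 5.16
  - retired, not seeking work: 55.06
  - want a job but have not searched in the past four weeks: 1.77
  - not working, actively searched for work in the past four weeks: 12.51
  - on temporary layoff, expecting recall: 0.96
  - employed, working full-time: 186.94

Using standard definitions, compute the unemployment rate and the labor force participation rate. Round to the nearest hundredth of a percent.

Employed = 5.16 + 186.94 = 192.10 million (anyone who worked, including part-time for economic reasons, counts as employed).
Unemployed = 12.51 + 0.96 = 13.47 million (jobless and actively searching, or on temporary layoff).
Labor force = 192.10 + 13.47 = 205.57 million.
Not in labor force = 55.06 + 1.77 = 56.83 million (those not working and not actively searching are outside the labor force — including those who want a job but have given up searching).
Civilian working-age population = 205.57 + 56.83 = 262.40 million.
Unemployment rate = 13.47 / 205.57 = 6.55%.
Labor force participation rate = 205.57 / 262.40 = 78.34%.

Unemployment rate ≈ 6.55%; labor force participation rate ≈ 78.34%.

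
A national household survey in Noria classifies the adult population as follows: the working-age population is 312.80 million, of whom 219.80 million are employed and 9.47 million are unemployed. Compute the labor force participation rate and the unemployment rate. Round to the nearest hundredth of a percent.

Labor force participation rate ≈ 73.30%; unemployment rate ≈ 4.13%.

Labor force = employed + unemployed = 219.80 + 9.47 = 229.27 million.
Unemployment rate = 9.47 / 229.27 = 4.13%.
Labor force participation rate = 229.27 / 312.80 = 73.30%.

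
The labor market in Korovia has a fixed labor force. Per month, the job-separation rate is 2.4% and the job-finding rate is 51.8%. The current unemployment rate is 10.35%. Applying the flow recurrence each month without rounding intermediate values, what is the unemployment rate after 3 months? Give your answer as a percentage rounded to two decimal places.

Unemployment rate after three months ≈ 5.00%.

With a fixed labor force, u_{t+1} = u_t + s·(1−u_t) − f·u_t = u_t·(1−s−f) + s.
Here 1−s−f = 0.458 and s = 0.024.
u_1 = 0.103500 × 0.458 + 0.024 = 0.071403.
u_2 = 0.071403 × 0.458 + 0.024 = 0.056703.
u_3 = 0.056703 × 0.458 + 0.024 = 0.049970.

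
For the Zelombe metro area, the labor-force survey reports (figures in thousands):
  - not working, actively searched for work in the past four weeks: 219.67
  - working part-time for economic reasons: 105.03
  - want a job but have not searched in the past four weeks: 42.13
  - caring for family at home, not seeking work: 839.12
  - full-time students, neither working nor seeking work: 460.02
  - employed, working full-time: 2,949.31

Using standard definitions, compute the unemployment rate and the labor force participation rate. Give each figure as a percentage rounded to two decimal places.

Employed = 105.03 + 2,949.31 = 3,054.34 thousand (anyone who worked, including part-time for economic reasons, counts as employed).
Unemployed = 219.67 thousand.
Labor force = 3,054.34 + 219.67 = 3,274.01 thousand.
Not in labor force = 42.13 + 839.12 + 460.02 = 1,341.27 thousand (those not working and not actively searching are outside the labor force — including those who want a job but have given up searching).
Civilian working-age population = 3,274.01 + 1,341.27 = 4,615.28 thousand.
Unemployment rate = 219.67 / 3,274.01 = 6.71%.
Labor force participation rate = 3,274.01 / 4,615.28 = 70.94%.

Unemployment rate ≈ 6.71%; labor force participation rate ≈ 70.94%.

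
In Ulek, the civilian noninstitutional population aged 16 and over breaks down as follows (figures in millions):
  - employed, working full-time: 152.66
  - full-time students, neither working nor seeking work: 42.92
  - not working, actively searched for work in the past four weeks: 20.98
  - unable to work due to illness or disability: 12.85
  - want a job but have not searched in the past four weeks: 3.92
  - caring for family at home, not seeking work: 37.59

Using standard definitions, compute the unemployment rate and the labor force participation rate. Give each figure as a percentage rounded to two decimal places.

Employed = 152.66 million.
Unemployed = 20.98 million.
Labor force = 152.66 + 20.98 = 173.64 million.
Not in labor force = 42.92 + 12.85 + 3.92 + 37.59 = 97.28 million (those not working and not actively searching are outside the labor force — including those who want a job but have given up searching).
Civilian working-age population = 173.64 + 97.28 = 270.92 million.
Unemployment rate = 20.98 / 173.64 = 12.08%.
Labor force participation rate = 173.64 / 270.92 = 64.09%.

Unemployment rate ≈ 12.08%; labor force participation rate ≈ 64.09%.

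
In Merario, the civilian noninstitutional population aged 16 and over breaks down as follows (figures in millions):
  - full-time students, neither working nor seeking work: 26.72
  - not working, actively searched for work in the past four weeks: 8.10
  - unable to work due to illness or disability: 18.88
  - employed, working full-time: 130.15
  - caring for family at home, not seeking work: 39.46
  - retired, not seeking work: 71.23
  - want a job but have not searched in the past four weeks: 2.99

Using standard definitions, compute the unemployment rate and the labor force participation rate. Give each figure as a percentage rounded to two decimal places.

Employed = 130.15 million.
Unemployed = 8.10 million.
Labor force = 130.15 + 8.10 = 138.25 million.
Not in labor force = 26.72 + 18.88 + 39.46 + 71.23 + 2.99 = 159.28 million (those not working and not actively searching are outside the labor force — including those who want a job but have given up searching).
Civilian working-age population = 138.25 + 159.28 = 297.53 million.
Unemployment rate = 8.10 / 138.25 = 5.86%.
Labor force participation rate = 138.25 / 297.53 = 46.47%.

Unemployment rate ≈ 5.86%; labor force participation rate ≈ 46.47%.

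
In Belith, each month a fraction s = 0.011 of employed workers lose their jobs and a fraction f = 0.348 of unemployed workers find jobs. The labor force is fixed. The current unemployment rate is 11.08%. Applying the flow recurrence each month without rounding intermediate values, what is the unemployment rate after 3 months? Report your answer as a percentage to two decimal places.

Unemployment rate after three months ≈ 5.18%.

With a fixed labor force, u_{t+1} = u_t + s·(1−u_t) − f·u_t = u_t·(1−s−f) + s.
Here 1−s−f = 0.641 and s = 0.011.
u_1 = 0.110800 × 0.641 + 0.011 = 0.082023.
u_2 = 0.082023 × 0.641 + 0.011 = 0.063577.
u_3 = 0.063577 × 0.641 + 0.011 = 0.051753.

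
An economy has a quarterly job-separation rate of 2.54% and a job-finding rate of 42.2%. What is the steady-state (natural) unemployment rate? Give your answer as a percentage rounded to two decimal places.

Steady-state unemployment rate ≈ 5.68%.

At steady state the flows balance: s·E = f·U, so U/(E+U) = s/(s+f).
u* = 2.54 / (2.54 + 42.2) = 2.54 / 44.74 = 5.68%.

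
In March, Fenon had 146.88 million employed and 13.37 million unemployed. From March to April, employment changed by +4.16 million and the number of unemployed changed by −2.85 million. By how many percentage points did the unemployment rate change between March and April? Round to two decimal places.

March: labor force = 146.88 + 13.37 = 160.25; u = 13.37/160.25 = 8.34%.
April: labor force = 151.04 + 10.52 = 161.56; u = 10.52/161.56 = 6.51%.
Change = 6.51% − 8.34% = −1.83 pp.

The unemployment rate changed by −1.83 percentage points.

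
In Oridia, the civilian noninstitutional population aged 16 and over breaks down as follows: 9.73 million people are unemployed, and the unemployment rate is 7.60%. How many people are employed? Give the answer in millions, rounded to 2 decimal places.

About 118.30 million are employed.

Labor force = U / u = 9.73 / 0.0760 ≈ 128.03 million.
Employed = labor force − unemployed = 128.03 − 9.73 = 118.30 million.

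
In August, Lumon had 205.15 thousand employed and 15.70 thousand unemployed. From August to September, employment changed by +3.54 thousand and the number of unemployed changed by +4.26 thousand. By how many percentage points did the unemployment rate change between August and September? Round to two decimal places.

The unemployment rate changed by +1.62 percentage points.

August: labor force = 205.15 + 15.70 = 220.85; u = 15.70/220.85 = 7.11%.
September: labor force = 208.69 + 19.96 = 228.65; u = 19.96/228.65 = 8.73%.
Change = 8.73% − 7.11% = +1.62 pp.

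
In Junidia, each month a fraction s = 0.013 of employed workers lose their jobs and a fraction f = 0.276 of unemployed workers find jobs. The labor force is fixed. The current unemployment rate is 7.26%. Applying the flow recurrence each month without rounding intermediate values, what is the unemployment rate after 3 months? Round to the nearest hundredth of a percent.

With a fixed labor force, u_{t+1} = u_t + s·(1−u_t) − f·u_t = u_t·(1−s−f) + s.
Here 1−s−f = 0.711 and s = 0.013.
u_1 = 0.072600 × 0.711 + 0.013 = 0.064619.
u_2 = 0.064619 × 0.711 + 0.013 = 0.058944.
u_3 = 0.058944 × 0.711 + 0.013 = 0.054909.

Unemployment rate after three months ≈ 5.49%.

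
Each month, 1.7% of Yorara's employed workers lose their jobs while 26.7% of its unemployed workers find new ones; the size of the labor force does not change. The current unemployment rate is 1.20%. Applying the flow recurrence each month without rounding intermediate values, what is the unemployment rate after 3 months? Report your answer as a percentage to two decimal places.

With a fixed labor force, u_{t+1} = u_t + s·(1−u_t) − f·u_t = u_t·(1−s−f) + s.
Here 1−s−f = 0.716 and s = 0.017.
u_1 = 0.012000 × 0.716 + 0.017 = 0.025592.
u_2 = 0.025592 × 0.716 + 0.017 = 0.035324.
u_3 = 0.035324 × 0.716 + 0.017 = 0.042292.

Unemployment rate after three months ≈ 4.23%.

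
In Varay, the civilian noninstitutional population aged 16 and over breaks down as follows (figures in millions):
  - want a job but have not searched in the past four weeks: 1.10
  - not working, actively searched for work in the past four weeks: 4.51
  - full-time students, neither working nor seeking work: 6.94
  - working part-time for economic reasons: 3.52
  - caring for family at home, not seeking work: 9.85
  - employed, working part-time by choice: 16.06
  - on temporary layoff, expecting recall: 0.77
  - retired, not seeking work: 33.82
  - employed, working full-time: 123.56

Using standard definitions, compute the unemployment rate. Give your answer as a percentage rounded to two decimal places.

Unemployment rate ≈ 3.56%.

Employed = 3.52 + 16.06 + 123.56 = 143.14 million (anyone who worked, including part-time for economic reasons, counts as employed).
Unemployed = 4.51 + 0.77 = 5.28 million (jobless and actively searching, or on temporary layoff).
Labor force = 143.14 + 5.28 = 148.42 million.
Unemployment rate = 5.28 / 148.42 = 3.56%.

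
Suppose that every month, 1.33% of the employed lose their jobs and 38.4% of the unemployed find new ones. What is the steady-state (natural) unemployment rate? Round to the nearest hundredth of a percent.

Steady-state unemployment rate ≈ 3.35%.

At steady state the flows balance: s·E = f·U, so U/(E+U) = s/(s+f).
u* = 1.33 / (1.33 + 38.4) = 1.33 / 39.73 = 3.35%.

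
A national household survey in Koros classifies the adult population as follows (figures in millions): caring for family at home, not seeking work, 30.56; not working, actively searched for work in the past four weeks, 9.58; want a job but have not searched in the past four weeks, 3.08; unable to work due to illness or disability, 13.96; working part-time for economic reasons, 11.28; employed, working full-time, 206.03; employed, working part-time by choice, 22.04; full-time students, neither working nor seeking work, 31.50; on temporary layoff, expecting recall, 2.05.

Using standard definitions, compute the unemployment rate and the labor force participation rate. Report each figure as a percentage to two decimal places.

Unemployment rate ≈ 4.63%; labor force participation rate ≈ 76.04%.

Employed = 11.28 + 206.03 + 22.04 = 239.35 million (anyone who worked, including part-time for economic reasons, counts as employed).
Unemployed = 9.58 + 2.05 = 11.63 million (jobless and actively searching, or on temporary layoff).
Labor force = 239.35 + 11.63 = 250.98 million.
Not in labor force = 30.56 + 3.08 + 13.96 + 31.50 = 79.10 million (those not working and not actively searching are outside the labor force — including those who want a job but have given up searching).
Civilian working-age population = 250.98 + 79.10 = 330.08 million.
Unemployment rate = 11.63 / 250.98 = 4.63%.
Labor force participation rate = 250.98 / 330.08 = 76.04%.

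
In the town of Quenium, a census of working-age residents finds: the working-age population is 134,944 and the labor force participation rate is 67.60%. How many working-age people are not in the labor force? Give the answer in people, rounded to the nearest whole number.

About 43,722 are not in the labor force.

Share not in the labor force = 1 − 0.6760 = 0.3240.
Not in labor force = 0.3240 × 134,944 ≈ 43,722.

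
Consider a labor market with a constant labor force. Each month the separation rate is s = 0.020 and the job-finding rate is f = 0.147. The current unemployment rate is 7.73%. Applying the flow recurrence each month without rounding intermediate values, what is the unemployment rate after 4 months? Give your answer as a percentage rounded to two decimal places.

Unemployment rate after four months ≈ 9.93%.

With a fixed labor force, u_{t+1} = u_t + s·(1−u_t) − f·u_t = u_t·(1−s−f) + s.
Here 1−s−f = 0.833 and s = 0.020.
u_1 = 0.077300 × 0.833 + 0.020 = 0.084391.
u_2 = 0.084391 × 0.833 + 0.020 = 0.090298.
u_3 = 0.090298 × 0.833 + 0.020 = 0.095218.
u_4 = 0.095218 × 0.833 + 0.020 = 0.099317.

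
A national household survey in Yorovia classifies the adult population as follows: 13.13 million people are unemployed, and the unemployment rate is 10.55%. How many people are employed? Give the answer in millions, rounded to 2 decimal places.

About 111.32 million are employed.

Labor force = U / u = 13.13 / 0.1055 ≈ 124.45 million.
Employed = labor force − unemployed = 124.45 − 13.13 = 111.32 million.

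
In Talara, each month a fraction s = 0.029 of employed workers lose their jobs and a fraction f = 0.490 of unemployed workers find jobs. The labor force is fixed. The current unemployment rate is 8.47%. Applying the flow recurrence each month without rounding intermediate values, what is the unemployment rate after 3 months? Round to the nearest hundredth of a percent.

Unemployment rate after three months ≈ 5.91%.

With a fixed labor force, u_{t+1} = u_t + s·(1−u_t) − f·u_t = u_t·(1−s−f) + s.
Here 1−s−f = 0.481 and s = 0.029.
u_1 = 0.084700 × 0.481 + 0.029 = 0.069741.
u_2 = 0.069741 × 0.481 + 0.029 = 0.062545.
u_3 = 0.062545 × 0.481 + 0.029 = 0.059084.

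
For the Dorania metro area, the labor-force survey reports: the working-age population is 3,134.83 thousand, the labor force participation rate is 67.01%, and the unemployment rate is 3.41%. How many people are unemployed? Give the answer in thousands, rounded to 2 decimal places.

Labor force = 0.6701 × 3,134.83 = 2,100.65 thousand.
Unemployed = 0.0341 × 2,100.65 ≈ 71.63 thousand.

About 71.63 thousand are unemployed.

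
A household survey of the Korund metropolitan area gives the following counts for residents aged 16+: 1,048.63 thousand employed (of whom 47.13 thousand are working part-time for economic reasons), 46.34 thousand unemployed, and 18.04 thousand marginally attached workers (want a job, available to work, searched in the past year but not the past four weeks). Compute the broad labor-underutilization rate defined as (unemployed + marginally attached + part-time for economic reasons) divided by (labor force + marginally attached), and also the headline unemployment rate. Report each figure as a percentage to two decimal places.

Broad underutilization rate ≈ 10.02%; headline unemployment rate ≈ 4.23%.

Labor force = 1,048.63 + 46.34 = 1,094.97 thousand.
Numerator = 46.34 + 18.04 + 47.13 = 111.51 thousand.
Denominator = 1,094.97 + 18.04 = 1,113.01 thousand.
Broad rate = 111.51 / 1,113.01 = 10.02%.
Headline unemployment rate = 46.34 / 1,094.97 = 4.23%.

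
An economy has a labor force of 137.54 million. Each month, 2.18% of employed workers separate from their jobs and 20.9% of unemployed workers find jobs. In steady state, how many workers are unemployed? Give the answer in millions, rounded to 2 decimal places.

Steady-state unemployment rate u* = s/(s+f) = 2.18/(2.18+20.9) = 0.094454.
Unemployed = u* × labor force = 0.094454 × 137.54 ≈ 12.99 million.

About 12.99 million are unemployed in steady state.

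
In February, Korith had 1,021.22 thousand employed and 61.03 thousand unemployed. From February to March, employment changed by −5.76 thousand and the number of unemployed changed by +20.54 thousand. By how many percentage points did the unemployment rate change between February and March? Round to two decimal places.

February: labor force = 1,021.22 + 61.03 = 1,082.25; u = 61.03/1,082.25 = 5.64%.
March: labor force = 1,015.46 + 81.57 = 1,097.03; u = 81.57/1,097.03 = 7.44%.
Change = 7.44% − 5.64% = +1.80 pp.

The unemployment rate changed by +1.80 percentage points.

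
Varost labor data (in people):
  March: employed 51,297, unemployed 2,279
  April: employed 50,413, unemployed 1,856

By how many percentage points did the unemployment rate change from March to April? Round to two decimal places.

March: labor force = 51,297 + 2,279 = 53,576; u = 2,279/53,576 = 4.25%.
April: labor force = 50,413 + 1,856 = 52,269; u = 1,856/52,269 = 3.55%.
Change = 3.55% − 4.25% = −0.70 pp.

The unemployment rate changed by −0.70 percentage points.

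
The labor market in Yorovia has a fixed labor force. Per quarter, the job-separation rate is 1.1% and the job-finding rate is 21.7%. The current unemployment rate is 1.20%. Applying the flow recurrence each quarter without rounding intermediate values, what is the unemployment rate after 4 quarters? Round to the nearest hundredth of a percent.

Unemployment rate after four quarters ≈ 3.54%.

With a fixed labor force, u_{t+1} = u_t + s·(1−u_t) − f·u_t = u_t·(1−s−f) + s.
Here 1−s−f = 0.772 and s = 0.011.
u_1 = 0.012000 × 0.772 + 0.011 = 0.020264.
u_2 = 0.020264 × 0.772 + 0.011 = 0.026644.
u_3 = 0.026644 × 0.772 + 0.011 = 0.031569.
u_4 = 0.031569 × 0.772 + 0.011 = 0.035371.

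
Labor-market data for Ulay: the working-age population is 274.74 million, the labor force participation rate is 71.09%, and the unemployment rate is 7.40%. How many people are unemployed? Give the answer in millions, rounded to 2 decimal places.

About 14.45 million are unemployed.

Labor force = 0.7109 × 274.74 = 195.31 million.
Unemployed = 0.0740 × 195.31 ≈ 14.45 million.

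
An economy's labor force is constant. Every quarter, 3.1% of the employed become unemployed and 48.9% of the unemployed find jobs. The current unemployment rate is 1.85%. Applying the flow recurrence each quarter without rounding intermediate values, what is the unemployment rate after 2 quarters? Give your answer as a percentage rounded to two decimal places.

Unemployment rate after two quarters ≈ 5.01%.

With a fixed labor force, u_{t+1} = u_t + s·(1−u_t) − f·u_t = u_t·(1−s−f) + s.
Here 1−s−f = 0.480 and s = 0.031.
u_1 = 0.018500 × 0.480 + 0.031 = 0.039880.
u_2 = 0.039880 × 0.480 + 0.031 = 0.050142.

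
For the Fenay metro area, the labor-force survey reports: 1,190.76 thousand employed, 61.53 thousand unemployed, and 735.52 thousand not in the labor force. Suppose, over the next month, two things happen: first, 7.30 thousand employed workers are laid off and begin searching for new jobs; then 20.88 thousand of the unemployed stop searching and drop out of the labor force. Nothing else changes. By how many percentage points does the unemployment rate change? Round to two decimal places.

The unemployment rate changes by −1.02 percentage points.

Initially, labor force = 1,190.76 + 61.53 = 1,252.29 thousand, so u = 61.53/1,252.29 = 4.91%.
After the first change, employed falls and unemployed rises by 7.30; labor force unchanged → E = 1,183.46, U = 68.83, labor force = 1,252.29 thousand.
After the second change, unemployed and labor force both fall by 20.88 → E = 1,183.46, U = 47.95, labor force = 1,231.41 thousand.
New unemployment rate = 47.95 / 1,231.41 = 3.89%.
Change = 3.89% − 4.91% = −1.02 percentage points.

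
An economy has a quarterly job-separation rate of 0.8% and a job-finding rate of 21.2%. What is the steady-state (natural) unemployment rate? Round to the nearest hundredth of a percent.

At steady state the flows balance: s·E = f·U, so U/(E+U) = s/(s+f).
u* = 0.8 / (0.8 + 21.2) = 0.8 / 22.00 = 3.64%.

Steady-state unemployment rate ≈ 3.64%.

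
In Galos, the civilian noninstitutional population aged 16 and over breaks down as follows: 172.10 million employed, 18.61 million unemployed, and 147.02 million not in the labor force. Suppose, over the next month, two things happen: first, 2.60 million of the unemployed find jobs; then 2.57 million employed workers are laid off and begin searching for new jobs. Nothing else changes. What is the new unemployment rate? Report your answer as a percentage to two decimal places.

New unemployment rate ≈ 9.74%.

Initially, labor force = 172.10 + 18.61 = 190.71 million, so u = 18.61/190.71 = 9.76%.
After the first change, unemployed falls and employed rises by 2.60; labor force unchanged → E = 174.70, U = 16.01, labor force = 190.71 million.
After the second change, employed falls and unemployed rises by 2.57; labor force unchanged → E = 172.13, U = 18.58, labor force = 190.71 million.
New unemployment rate = 18.58 / 190.71 = 9.74%.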